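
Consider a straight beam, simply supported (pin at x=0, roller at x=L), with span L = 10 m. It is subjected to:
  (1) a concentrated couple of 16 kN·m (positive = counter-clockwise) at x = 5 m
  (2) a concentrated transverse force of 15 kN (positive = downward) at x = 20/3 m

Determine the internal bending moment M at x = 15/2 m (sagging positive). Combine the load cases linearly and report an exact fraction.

Load 1 — applied couple M₀=16 kN·m at a=5 m (b=L-a=5):
  M_1 = M₀x/L - M₀  [x>a] = 16·(15/2)/10 - 16 = -4 kN·m
Load 2 — point force P=15 kN at a=20/3 m (b=L-a=10/3):
  M_2 = Pa(L-x)/L  [x>a] = 15·(20/3)·(10-(15/2))/10 = 25 kN·m
Superposition: M = Σ M_i = 21 kN·m ≈ 21.000000 kN·m

M(15/2) = 21 kN·m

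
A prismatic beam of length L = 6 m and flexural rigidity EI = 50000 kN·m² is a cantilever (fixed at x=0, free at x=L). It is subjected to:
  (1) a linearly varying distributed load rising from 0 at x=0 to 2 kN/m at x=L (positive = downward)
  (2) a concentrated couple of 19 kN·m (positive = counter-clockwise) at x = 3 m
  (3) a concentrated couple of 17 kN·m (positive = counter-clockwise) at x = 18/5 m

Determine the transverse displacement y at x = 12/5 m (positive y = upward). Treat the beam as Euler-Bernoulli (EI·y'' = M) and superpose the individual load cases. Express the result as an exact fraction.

y(12/5) = 47034/48828125 m

Load 1 — triangular load w₀=2 kN/m (0→w₀ over full span):
  y_1 = (w₀Lx³/12-w₀L²x²/6-w₀x⁵/(120L))/EI = (2·6·(12/5)³/12-2·6²·(12/5)²/6-2·(12/5)⁵/(120·6))/50000 = -54216/48828125 m
Load 2 — applied couple M₀=19 kN·m at a=3 m (b=L-a=3):
  y_2 = M₀x²/(2EI)  [x≤a] = 19·(12/5)²/(2·50000) = 171/156250 m
Load 3 — applied couple M₀=17 kN·m at a=18/5 m (b=L-a=12/5):
  y_3 = M₀x²/(2EI)  [x≤a] = 17·(12/5)²/(2·50000) = 153/156250 m
Superposition: y = Σ y_i = 47034/48828125 m ≈ 0.000963 m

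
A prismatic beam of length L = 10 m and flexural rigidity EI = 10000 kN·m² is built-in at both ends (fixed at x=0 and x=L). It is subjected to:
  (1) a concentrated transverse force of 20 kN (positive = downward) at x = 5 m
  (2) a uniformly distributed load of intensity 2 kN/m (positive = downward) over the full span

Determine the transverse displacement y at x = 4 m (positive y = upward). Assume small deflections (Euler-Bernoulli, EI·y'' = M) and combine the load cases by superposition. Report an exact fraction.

Load 1 — point force P=20 kN at a=5 m (b=L-a=5):
  y_1 = -Pb²x²(3aL-(3a+b)x)/(6L³EI)  [x≤a] = -20·5²·4²·(3·5·10-(3·5+5)·4)/(6·10³·10000) = -7/750 m
Load 2 — uniform load w=2 kN/m over full span:
  y_2 = -wx²(L-x)²/(24EI) = -2·4²·(10-4)²/(24·10000) = -3/625 m
Superposition: y = Σ y_i = -53/3750 m ≈ -0.014133 m

y(4) = -53/3750 m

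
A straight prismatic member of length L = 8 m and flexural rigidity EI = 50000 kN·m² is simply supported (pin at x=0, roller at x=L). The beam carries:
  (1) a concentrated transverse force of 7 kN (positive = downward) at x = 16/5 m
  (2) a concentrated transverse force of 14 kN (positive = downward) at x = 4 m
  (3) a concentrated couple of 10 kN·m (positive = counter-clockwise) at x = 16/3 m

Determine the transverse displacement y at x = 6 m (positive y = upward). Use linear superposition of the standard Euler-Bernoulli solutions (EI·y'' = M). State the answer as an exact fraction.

y(6) = -179623/56250000 m

Load 1 — point force P=7 kN at a=16/5 m (b=L-a=24/5):
  y_1 = -Pa(L-x)(2Lx-a²-x²)/(6LEI)  [x>a] = -7·(16/5)·(8-6)·(2·8·6-(16/5)²-6²)/(6·8·50000) = -2177/2343750 m
Load 2 — point force P=14 kN at a=4 m (b=L-a=4):
  y_2 = -Pa(L-x)(2Lx-a²-x²)/(6LEI)  [x>a] = -14·4·(8-6)·(2·8·6-4²-6²)/(6·8·50000) = -77/37500 m
Load 3 — applied couple M₀=10 kN·m at a=16/3 m (b=L-a=8/3):
  y_3 = (M₀x³/(6L)-M₀(x-a)²/2+C₁x)/EI  [x>a] with C₁=M₀(3b²-L²)/(6L)=-80/9 = (10·6³/(6·8)-10·(6-(16/3))²/2+(-80/9)·6)/50000 = -19/90000 m
Superposition: y = Σ y_i = -179623/56250000 m ≈ -0.003193 m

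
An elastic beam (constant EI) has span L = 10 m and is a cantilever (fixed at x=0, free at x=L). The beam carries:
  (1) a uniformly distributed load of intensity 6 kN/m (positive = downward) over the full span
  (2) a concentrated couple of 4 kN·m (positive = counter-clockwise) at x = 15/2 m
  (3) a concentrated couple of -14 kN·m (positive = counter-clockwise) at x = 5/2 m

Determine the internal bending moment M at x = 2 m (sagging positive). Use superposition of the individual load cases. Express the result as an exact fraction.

M(2) = -202 kN·m

Load 1 — uniform load w=6 kN/m over full span:
  M_1 = -w(L-x)²/2 = -6·(10-2)²/2 = -192 kN·m
Load 2 — applied couple M₀=4 kN·m at a=15/2 m (b=L-a=5/2):
  M_2 = M₀  [x≤a] = 4 = 4 kN·m
Load 3 — applied couple M₀=-14 kN·m at a=5/2 m (b=L-a=15/2):
  M_3 = M₀  [x≤a] = (-14) = -14 kN·m
Superposition: M = Σ M_i = -202 kN·m ≈ -202.000000 kN·m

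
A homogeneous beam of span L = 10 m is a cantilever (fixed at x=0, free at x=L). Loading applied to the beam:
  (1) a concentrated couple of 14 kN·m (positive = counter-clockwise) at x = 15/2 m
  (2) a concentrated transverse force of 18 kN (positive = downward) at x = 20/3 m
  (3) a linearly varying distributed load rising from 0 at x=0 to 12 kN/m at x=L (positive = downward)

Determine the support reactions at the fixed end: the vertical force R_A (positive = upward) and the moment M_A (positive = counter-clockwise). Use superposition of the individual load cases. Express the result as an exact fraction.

R_A = 78 kN, M_A = 506 kN·m

Load 1 — applied couple M₀=14 kN·m at a=15/2 m (b=L-a=5/2):
  R_A = 0 kN
  M_A = -M₀ = -14 kN·m
Load 2 — point force P=18 kN at a=20/3 m (b=L-a=10/3):
  R_A = P = 18 kN
  M_A = Pa = 18·(20/3) = 120 kN·m
Load 3 — triangular load w₀=12 kN/m (0→w₀ over full span):
  R_A = w₀L/2 = 12·10/2 = 60 kN
  M_A = w₀L²/3 = 12·10²/3 = 400 kN·m
Superposition: R_A = 78 kN, M_A = 506 kN·m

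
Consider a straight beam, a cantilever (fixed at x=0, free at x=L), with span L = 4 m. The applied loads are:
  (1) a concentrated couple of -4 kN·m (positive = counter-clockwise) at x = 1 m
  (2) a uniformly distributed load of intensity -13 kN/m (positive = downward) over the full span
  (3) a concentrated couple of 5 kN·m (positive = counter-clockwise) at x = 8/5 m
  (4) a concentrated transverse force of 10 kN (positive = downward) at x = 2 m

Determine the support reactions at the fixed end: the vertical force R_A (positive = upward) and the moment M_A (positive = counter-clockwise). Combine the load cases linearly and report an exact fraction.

R_A = -42 kN, M_A = -85 kN·m

Load 1 — applied couple M₀=-4 kN·m at a=1 m (b=L-a=3):
  R_A = 0 kN
  M_A = -M₀ = -(-4) = 4 kN·m
Load 2 — uniform load w=-13 kN/m over full span:
  R_A = wL = (-13)·4 = -52 kN
  M_A = wL²/2 = (-13)·4²/2 = -104 kN·m
Load 3 — applied couple M₀=5 kN·m at a=8/5 m (b=L-a=12/5):
  R_A = 0 kN
  M_A = -M₀ = -5 kN·m
Load 4 — point force P=10 kN at a=2 m (b=L-a=2):
  R_A = P = 10 kN
  M_A = Pa = 10·2 = 20 kN·m
Superposition: R_A = -42 kN, M_A = -85 kN·m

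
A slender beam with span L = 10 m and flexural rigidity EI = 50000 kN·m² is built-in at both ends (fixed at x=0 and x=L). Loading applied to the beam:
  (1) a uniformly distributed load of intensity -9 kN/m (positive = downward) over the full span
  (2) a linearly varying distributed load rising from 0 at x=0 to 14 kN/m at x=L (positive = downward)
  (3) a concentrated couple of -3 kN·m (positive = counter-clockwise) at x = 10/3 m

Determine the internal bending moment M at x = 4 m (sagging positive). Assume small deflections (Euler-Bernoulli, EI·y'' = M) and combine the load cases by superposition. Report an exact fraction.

Load 1 — uniform load w=-9 kN/m over full span:
  M_1 = wLx/2 - wL²/12 - wx²/2 = (-9)·10·4/2 - (-9)·10²/12 - (-9)·4²/2 = -33 kN·m
Load 2 — triangular load w₀=14 kN/m (0→w₀ over full span):
  M_2 = 3w₀Lx/20 - w₀L²/30 - w₀x³/(6L) = 3·14·10·4/20 - 14·10²/30 - 14·4³/(6·10) = 112/5 kN·m
Load 3 — applied couple M₀=-3 kN·m at a=10/3 m (b=L-a=20/3):
  M_3 = R_Ax - M_A - M₀  [x>a] with R_A=-2/5, M_A=0 = (-2/5)·4 - 0 - (-3) = 7/5 kN·m
Superposition: M = Σ M_i = -46/5 kN·m ≈ -9.200000 kN·m

M(4) = -46/5 kN·m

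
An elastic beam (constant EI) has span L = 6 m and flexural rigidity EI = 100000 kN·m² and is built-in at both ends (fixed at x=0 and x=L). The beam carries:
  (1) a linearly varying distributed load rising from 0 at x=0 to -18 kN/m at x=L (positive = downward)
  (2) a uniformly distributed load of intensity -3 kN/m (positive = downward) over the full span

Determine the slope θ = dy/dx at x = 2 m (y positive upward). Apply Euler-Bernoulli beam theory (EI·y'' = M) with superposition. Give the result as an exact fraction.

Load 1 — triangular load w₀=-18 kN/m (0→w₀ over full span):
  θ_1 = -w₀(2x(L-x)(L-2x)(x+2L)+x²(L-x)²)/(120LEI) = -(-18)·(2·2·(6-2)·(6-2·2)·(2+2·6)+2²·(6-2)²)/(120·6·100000) = 2/15625 rad
Load 2 — uniform load w=-3 kN/m over full span:
  θ_2 = -wx(L-x)(L-2x)/(12EI) = -(-3)·2·(6-2)·(6-2·2)/(12·100000) = 1/25000 rad
Superposition: θ = Σ θ_i = 21/125000 rad ≈ 0.000168 rad

θ(2) = 21/125000 rad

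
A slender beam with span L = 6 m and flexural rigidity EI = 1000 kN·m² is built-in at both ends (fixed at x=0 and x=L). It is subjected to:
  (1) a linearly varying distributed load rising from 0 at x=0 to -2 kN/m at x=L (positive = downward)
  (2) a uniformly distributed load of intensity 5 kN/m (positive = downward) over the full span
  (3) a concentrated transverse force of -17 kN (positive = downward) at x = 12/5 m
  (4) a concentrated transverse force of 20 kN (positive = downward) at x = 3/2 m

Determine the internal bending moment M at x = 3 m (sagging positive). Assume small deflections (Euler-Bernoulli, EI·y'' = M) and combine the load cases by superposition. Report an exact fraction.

Load 1 — triangular load w₀=-2 kN/m (0→w₀ over full span):
  M_1 = 3w₀Lx/20 - w₀L²/30 - w₀x³/(6L) = 3·(-2)·6·3/20 - (-2)·6²/30 - (-2)·3³/(6·6) = -3/2 kN·m
Load 2 — uniform load w=5 kN/m over full span:
  M_2 = wLx/2 - wL²/12 - wx²/2 = 5·6·3/2 - 5·6²/12 - 5·3²/2 = 15/2 kN·m
Load 3 — point force P=-17 kN at a=12/5 m (b=L-a=18/5):
  M_3 = Pa²(a+3b)(L-x)/L³ - Pa²b/L²  [x>a] = (-17)·(12/5)²·((12/5)+3·(18/5))·(6-3)/6³ - (-17)·(12/5)²·(18/5)/6² = -204/25 kN·m
Load 4 — point force P=20 kN at a=3/2 m (b=L-a=9/2):
  M_4 = Pa²(a+3b)(L-x)/L³ - Pa²b/L²  [x>a] = 20·(3/2)²·((3/2)+3·(9/2))·(6-3)/6³ - 20·(3/2)²·(9/2)/6² = 15/4 kN·m
Superposition: M = Σ M_i = 159/100 kN·m ≈ 1.590000 kN·m

M(3) = 159/100 kN·m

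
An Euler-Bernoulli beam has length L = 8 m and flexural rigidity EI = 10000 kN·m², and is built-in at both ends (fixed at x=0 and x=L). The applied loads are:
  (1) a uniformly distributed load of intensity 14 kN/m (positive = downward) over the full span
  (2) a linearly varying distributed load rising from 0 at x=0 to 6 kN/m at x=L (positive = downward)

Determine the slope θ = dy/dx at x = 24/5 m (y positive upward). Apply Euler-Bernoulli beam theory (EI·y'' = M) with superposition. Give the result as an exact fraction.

Load 1 — uniform load w=14 kN/m over full span:
  θ_1 = -wx(L-x)(L-2x)/(12EI) = -14·(24/5)·(8-(24/5))·(8-2·(24/5))/(12·10000) = 224/78125 rad
Load 2 — triangular load w₀=6 kN/m (0→w₀ over full span):
  θ_2 = -w₀(2x(L-x)(L-2x)(x+2L)+x²(L-x)²)/(120LEI) = -6·(2·(24/5)·(8-(24/5))·(8-2·(24/5))·((24/5)+2·8)+(24/5)²·(8-(24/5))²)/(120·8·10000) = 192/390625 rad
Superposition: θ = Σ θ_i = 1312/390625 rad ≈ 0.003359 rad

θ(24/5) = 1312/390625 rad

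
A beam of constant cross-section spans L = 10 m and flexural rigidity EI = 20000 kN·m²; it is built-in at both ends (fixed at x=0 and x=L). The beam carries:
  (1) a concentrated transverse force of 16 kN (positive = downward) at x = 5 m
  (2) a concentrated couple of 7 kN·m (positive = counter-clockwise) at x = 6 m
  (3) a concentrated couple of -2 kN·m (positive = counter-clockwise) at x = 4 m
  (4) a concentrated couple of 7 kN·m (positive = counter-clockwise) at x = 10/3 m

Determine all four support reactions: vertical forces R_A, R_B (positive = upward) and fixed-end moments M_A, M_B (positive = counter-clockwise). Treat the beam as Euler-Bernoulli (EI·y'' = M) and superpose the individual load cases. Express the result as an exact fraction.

R_A = 724/75 kN, M_A = 22 kN·m, R_B = 476/75 kN, M_B = -262/15 kN·m

Load 1 — point force P=16 kN at a=5 m (b=L-a=5):
  R_A = Pb²(3a+b)/L³ = 16·5²·(3·5+5)/10³ = 8 kN
  M_A = Pab²/L² = 16·5·5²/10² = 20 kN·m
  R_B = Pa²(a+3b)/L³ = 16·5²·(5+3·5)/10³ = 8 kN
  M_B = -Pa²b/L² = -16·5²·5/10² = -20 kN·m
Load 2 — applied couple M₀=7 kN·m at a=6 m (b=L-a=4):
  R_A = 6M₀ab/L³ = 6·7·6·4/10³ = 126/125 kN
  M_A = M₀b(2a-b)/L² = 7·4·(2·6-4)/10² = 56/25 kN·m
  R_B = -6M₀ab/L³ = -6·7·6·4/10³ = -126/125 kN
  M_B = M₀a(2b-a)/L² = 7·6·(2·4-6)/10² = 21/25 kN·m
Load 3 — applied couple M₀=-2 kN·m at a=4 m (b=L-a=6):
  R_A = 6M₀ab/L³ = 6·(-2)·4·6/10³ = -36/125 kN
  M_A = M₀b(2a-b)/L² = (-2)·6·(2·4-6)/10² = -6/25 kN·m
  R_B = -6M₀ab/L³ = -6·(-2)·4·6/10³ = 36/125 kN
  M_B = M₀a(2b-a)/L² = (-2)·4·(2·6-4)/10² = -16/25 kN·m
Load 4 — applied couple M₀=7 kN·m at a=10/3 m (b=L-a=20/3):
  R_A = 6M₀ab/L³ = 6·7·(10/3)·(20/3)/10³ = 14/15 kN
  M_A = M₀b(2a-b)/L² = 7·(20/3)·(2·(10/3)-(20/3))/10² = 0 kN·m
  R_B = -6M₀ab/L³ = -6·7·(10/3)·(20/3)/10³ = -14/15 kN
  M_B = M₀a(2b-a)/L² = 7·(10/3)·(2·(20/3)-(10/3))/10² = 7/3 kN·m
Superposition: R_A = 724/75 kN, M_A = 22 kN·m, R_B = 476/75 kN, M_B = -262/15 kN·m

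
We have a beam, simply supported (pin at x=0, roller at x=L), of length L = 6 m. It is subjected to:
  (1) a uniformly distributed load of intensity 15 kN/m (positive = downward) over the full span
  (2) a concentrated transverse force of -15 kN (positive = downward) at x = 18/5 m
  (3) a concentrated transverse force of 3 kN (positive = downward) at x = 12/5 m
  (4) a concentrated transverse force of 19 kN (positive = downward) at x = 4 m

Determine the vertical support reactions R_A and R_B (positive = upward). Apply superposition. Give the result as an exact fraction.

Load 1 — uniform load w=15 kN/m over full span:
  R_A = wL/2 = 15·6/2 = 45 kN
  R_B = wL/2 = 15·6/2 = 45 kN
Load 2 — point force P=-15 kN at a=18/5 m (b=L-a=12/5):
  R_A = Pb/L = (-15)·(12/5)/6 = -6 kN
  R_B = Pa/L = (-15)·(18/5)/6 = -9 kN
Load 3 — point force P=3 kN at a=12/5 m (b=L-a=18/5):
  R_A = Pb/L = 3·(18/5)/6 = 9/5 kN
  R_B = Pa/L = 3·(12/5)/6 = 6/5 kN
Load 4 — point force P=19 kN at a=4 m (b=L-a=2):
  R_A = Pb/L = 19·2/6 = 19/3 kN
  R_B = Pa/L = 19·4/6 = 38/3 kN
Superposition: R_A = 707/15 kN, R_B = 748/15 kN

R_A = 707/15 kN, R_B = 748/15 kN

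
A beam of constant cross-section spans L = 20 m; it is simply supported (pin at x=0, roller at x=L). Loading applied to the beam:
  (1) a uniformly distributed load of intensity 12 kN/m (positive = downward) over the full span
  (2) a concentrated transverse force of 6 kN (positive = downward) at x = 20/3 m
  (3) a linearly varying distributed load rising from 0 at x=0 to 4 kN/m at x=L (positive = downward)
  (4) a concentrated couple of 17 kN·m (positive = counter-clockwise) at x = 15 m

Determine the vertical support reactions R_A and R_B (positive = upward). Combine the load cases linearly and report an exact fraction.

Load 1 — uniform load w=12 kN/m over full span:
  R_A = wL/2 = 12·20/2 = 120 kN
  R_B = wL/2 = 12·20/2 = 120 kN
Load 2 — point force P=6 kN at a=20/3 m (b=L-a=40/3):
  R_A = Pb/L = 6·(40/3)/20 = 4 kN
  R_B = Pa/L = 6·(20/3)/20 = 2 kN
Load 3 — triangular load w₀=4 kN/m (0→w₀ over full span):
  R_A = w₀L/6 = 4·20/6 = 40/3 kN
  R_B = w₀L/3 = 4·20/3 = 80/3 kN
Load 4 — applied couple M₀=17 kN·m at a=15 m (b=L-a=5):
  R_A = M₀/L = 17/20 kN
  R_B = -M₀/L = -17/20 kN
Superposition: R_A = 8291/60 kN, R_B = 8869/60 kN

R_A = 8291/60 kN, R_B = 8869/60 kN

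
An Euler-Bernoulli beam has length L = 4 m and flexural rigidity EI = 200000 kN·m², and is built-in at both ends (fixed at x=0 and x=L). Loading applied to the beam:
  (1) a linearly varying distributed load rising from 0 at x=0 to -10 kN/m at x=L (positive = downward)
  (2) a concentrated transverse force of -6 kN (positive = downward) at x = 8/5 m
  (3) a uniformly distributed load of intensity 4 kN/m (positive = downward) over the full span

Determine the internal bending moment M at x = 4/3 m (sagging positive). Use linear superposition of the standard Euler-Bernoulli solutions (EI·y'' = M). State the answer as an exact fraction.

Load 1 — triangular load w₀=-10 kN/m (0→w₀ over full span):
  M_1 = 3w₀Lx/20 - w₀L²/30 - w₀x³/(6L) = 3·(-10)·4·(4/3)/20 - (-10)·4²/30 - (-10)·(4/3)³/(6·4) = -136/81 kN·m
Load 2 — point force P=-6 kN at a=8/5 m (b=L-a=12/5):
  M_2 = Pb²(3a+b)x/L³ - Pab²/L²  [x≤a] = (-6)·(12/5)²·(3·(8/5)+(12/5))·(4/3)/4³ - (-6)·(8/5)·(12/5)²/4² = -216/125 kN·m
Load 3 — uniform load w=4 kN/m over full span:
  M_3 = wLx/2 - wL²/12 - wx²/2 = 4·4·(4/3)/2 - 4·4²/12 - 4·(4/3)²/2 = 16/9 kN·m
Superposition: M = Σ M_i = -16496/10125 kN·m ≈ -1.629235 kN·m

M(4/3) = -16496/10125 kN·m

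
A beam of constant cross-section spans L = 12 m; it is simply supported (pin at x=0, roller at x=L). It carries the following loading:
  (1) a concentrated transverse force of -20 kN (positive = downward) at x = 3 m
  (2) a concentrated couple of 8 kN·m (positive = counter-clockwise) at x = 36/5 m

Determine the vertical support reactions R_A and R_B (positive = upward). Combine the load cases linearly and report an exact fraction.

Load 1 — point force P=-20 kN at a=3 m (b=L-a=9):
  R_A = Pb/L = (-20)·9/12 = -15 kN
  R_B = Pa/L = (-20)·3/12 = -5 kN
Load 2 — applied couple M₀=8 kN·m at a=36/5 m (b=L-a=24/5):
  R_A = M₀/L = 8/12 = 2/3 kN
  R_B = -M₀/L = -8/12 = -2/3 kN
Superposition: R_A = -43/3 kN, R_B = -17/3 kN

R_A = -43/3 kN, R_B = -17/3 kN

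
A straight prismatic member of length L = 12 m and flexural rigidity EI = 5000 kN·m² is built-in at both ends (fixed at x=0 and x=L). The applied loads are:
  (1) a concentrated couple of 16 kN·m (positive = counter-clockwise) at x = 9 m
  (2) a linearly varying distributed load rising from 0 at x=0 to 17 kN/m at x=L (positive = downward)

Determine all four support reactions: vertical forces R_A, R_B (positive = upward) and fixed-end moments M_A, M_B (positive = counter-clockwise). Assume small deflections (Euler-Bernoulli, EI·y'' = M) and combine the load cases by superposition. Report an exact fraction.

Load 1 — applied couple M₀=16 kN·m at a=9 m (b=L-a=3):
  R_A = 6M₀ab/L³ = 6·16·9·3/12³ = 3/2 kN
  M_A = M₀b(2a-b)/L² = 16·3·(2·9-3)/12² = 5 kN·m
  R_B = -6M₀ab/L³ = -6·16·9·3/12³ = -3/2 kN
  M_B = M₀a(2b-a)/L² = 16·9·(2·3-9)/12² = -3 kN·m
Load 2 — triangular load w₀=17 kN/m (0→w₀ over full span):
  R_A = 3w₀L/20 = 3·17·12/20 = 153/5 kN
  M_A = w₀L²/30 = 17·12²/30 = 408/5 kN·m
  R_B = 7w₀L/20 = 7·17·12/20 = 357/5 kN
  M_B = -w₀L²/20 = -17·12²/20 = -612/5 kN·m
Superposition: R_A = 321/10 kN, M_A = 433/5 kN·m, R_B = 699/10 kN, M_B = -627/5 kN·m

R_A = 321/10 kN, M_A = 433/5 kN·m, R_B = 699/10 kN, M_B = -627/5 kN·m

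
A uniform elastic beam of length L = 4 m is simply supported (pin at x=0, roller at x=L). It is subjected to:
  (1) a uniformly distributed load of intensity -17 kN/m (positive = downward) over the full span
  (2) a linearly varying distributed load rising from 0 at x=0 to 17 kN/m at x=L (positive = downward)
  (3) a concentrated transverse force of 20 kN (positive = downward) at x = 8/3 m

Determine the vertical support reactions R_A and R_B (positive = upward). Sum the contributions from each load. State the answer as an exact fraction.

Load 1 — uniform load w=-17 kN/m over full span:
  R_A = wL/2 = (-17)·4/2 = -34 kN
  R_B = wL/2 = (-17)·4/2 = -34 kN
Load 2 — triangular load w₀=17 kN/m (0→w₀ over full span):
  R_A = w₀L/6 = 17·4/6 = 34/3 kN
  R_B = w₀L/3 = 17·4/3 = 68/3 kN
Load 3 — point force P=20 kN at a=8/3 m (b=L-a=4/3):
  R_A = Pb/L = 20·(4/3)/4 = 20/3 kN
  R_B = Pa/L = 20·(8/3)/4 = 40/3 kN
Superposition: R_A = -16 kN, R_B = 2 kN

R_A = -16 kN, R_B = 2 kN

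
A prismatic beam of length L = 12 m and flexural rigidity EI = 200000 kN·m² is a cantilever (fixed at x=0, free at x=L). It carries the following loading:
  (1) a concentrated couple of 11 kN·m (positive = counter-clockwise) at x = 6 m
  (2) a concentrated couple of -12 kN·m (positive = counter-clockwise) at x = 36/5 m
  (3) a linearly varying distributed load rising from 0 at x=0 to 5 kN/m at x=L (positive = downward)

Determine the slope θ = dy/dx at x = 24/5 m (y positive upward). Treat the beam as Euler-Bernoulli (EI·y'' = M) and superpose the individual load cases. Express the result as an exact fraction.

Load 1 — applied couple M₀=11 kN·m at a=6 m (b=L-a=6):
  θ_1 = M₀x/EI  [x≤a] = 11·(24/5)/200000 = 33/125000 rad
Load 2 — applied couple M₀=-12 kN·m at a=36/5 m (b=L-a=24/5):
  θ_2 = M₀x/EI  [x≤a] = (-12)·(24/5)/200000 = -9/31250 rad
Load 3 — triangular load w₀=5 kN/m (0→w₀ over full span):
  θ_3 = (w₀Lx²/4-w₀L²x/3-w₀x⁴/(24L))/EI = (5·12·(24/5)²/4-5·12²·(24/5)/3-5·(24/5)⁴/(24·12))/200000 = -1593/390625 rad
Superposition: θ = Σ θ_i = -12819/3125000 rad ≈ -0.004102 rad

θ(24/5) = -12819/3125000 rad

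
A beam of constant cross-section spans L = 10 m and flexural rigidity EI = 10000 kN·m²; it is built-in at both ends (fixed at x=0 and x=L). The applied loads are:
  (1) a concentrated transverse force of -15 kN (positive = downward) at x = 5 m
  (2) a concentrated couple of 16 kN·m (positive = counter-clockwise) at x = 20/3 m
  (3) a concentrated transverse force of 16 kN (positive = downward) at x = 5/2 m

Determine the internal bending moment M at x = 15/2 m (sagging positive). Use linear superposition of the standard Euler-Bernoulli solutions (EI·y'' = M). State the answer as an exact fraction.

Load 1 — point force P=-15 kN at a=5 m (b=L-a=5):
  M_1 = Pa²(a+3b)(L-x)/L³ - Pa²b/L²  [x>a] = (-15)·5²·(5+3·5)·(10-(15/2))/10³ - (-15)·5²·5/10² = 0 kN·m
Load 2 — applied couple M₀=16 kN·m at a=20/3 m (b=L-a=10/3):
  M_2 = R_Ax - M_A - M₀  [x>a] with R_A=32/15, M_A=16/3 = (32/15)·(15/2) - (16/3) - 16 = -16/3 kN·m
Load 3 — point force P=16 kN at a=5/2 m (b=L-a=15/2):
  M_3 = Pa²(a+3b)(L-x)/L³ - Pa²b/L²  [x>a] = 16·(5/2)²·((5/2)+3·(15/2))·(10-(15/2))/10³ - 16·(5/2)²·(15/2)/10² = -5/4 kN·m
Superposition: M = Σ M_i = -79/12 kN·m ≈ -6.583333 kN·m

M(15/2) = -79/12 kN·m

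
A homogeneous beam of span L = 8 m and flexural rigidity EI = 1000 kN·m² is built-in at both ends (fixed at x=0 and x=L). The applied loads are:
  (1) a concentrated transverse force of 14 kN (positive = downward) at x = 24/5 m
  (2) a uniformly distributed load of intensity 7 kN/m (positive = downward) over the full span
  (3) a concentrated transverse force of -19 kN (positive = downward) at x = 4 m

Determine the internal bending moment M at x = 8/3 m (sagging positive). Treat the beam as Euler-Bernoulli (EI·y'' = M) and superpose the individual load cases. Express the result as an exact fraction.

Load 1 — point force P=14 kN at a=24/5 m (b=L-a=16/5):
  M_1 = Pb²(3a+b)x/L³ - Pab²/L²  [x≤a] = 14·(16/5)²·(3·(24/5)+(16/5))·(8/3)/8³ - 14·(24/5)·(16/5)²/8² = 896/375 kN·m
Load 2 — uniform load w=7 kN/m over full span:
  M_2 = wLx/2 - wL²/12 - wx²/2 = 7·8·(8/3)/2 - 7·8²/12 - 7·(8/3)²/2 = 112/9 kN·m
Load 3 — point force P=-19 kN at a=4 m (b=L-a=4):
  M_3 = Pb²(3a+b)x/L³ - Pab²/L²  [x≤a] = (-19)·4²·(3·4+4)·(8/3)/8³ - (-19)·4·4²/8² = -19/3 kN·m
Superposition: M = Σ M_i = 9563/1125 kN·m ≈ 8.500444 kN·m

M(8/3) = 9563/1125 kN·m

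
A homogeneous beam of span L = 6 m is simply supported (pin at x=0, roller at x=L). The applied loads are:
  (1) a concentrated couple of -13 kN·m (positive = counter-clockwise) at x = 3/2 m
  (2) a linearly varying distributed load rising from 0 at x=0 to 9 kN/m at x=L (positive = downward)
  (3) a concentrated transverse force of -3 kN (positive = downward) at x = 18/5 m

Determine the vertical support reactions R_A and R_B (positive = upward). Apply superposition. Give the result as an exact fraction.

R_A = 169/30 kN, R_B = 551/30 kN

Load 1 — applied couple M₀=-13 kN·m at a=3/2 m (b=L-a=9/2):
  R_A = M₀/L = (-13)/6 = -13/6 kN
  R_B = -M₀/L = -(-13)/6 = 13/6 kN
Load 2 — triangular load w₀=9 kN/m (0→w₀ over full span):
  R_A = w₀L/6 = 9·6/6 = 9 kN
  R_B = w₀L/3 = 9·6/3 = 18 kN
Load 3 — point force P=-3 kN at a=18/5 m (b=L-a=12/5):
  R_A = Pb/L = (-3)·(12/5)/6 = -6/5 kN
  R_B = Pa/L = (-3)·(18/5)/6 = -9/5 kN
Superposition: R_A = 169/30 kN, R_B = 551/30 kN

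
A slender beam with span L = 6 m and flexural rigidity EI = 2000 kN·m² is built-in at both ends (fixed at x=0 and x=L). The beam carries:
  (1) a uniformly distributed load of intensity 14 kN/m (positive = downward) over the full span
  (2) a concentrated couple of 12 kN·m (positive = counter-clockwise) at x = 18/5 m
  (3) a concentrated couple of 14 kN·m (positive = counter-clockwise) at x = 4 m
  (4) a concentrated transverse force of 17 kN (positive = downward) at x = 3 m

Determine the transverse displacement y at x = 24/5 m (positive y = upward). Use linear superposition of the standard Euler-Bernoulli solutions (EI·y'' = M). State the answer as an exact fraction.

y(24/5) = -167339/12500000 m

Load 1 — uniform load w=14 kN/m over full span:
  y_1 = -wx²(L-x)²/(24EI) = -14·(24/5)²·(6-(24/5))²/(24·2000) = -756/78125 m
Load 2 — applied couple M₀=12 kN·m at a=18/5 m (b=L-a=12/5):
  y_2 = (R_Ax³/6 - M_Ax²/2 - M₀(x-a)²/2)/EI  [x>a] with R_A=72/25, M_A=96/25 = ((72/25)·(24/5)³/6 - (96/25)·(24/5)²/2 - 12·((24/5)-(18/5))²/2)/2000 = 81/781250 m
Load 3 — applied couple M₀=14 kN·m at a=4 m (b=L-a=2):
  y_3 = (R_Ax³/6 - M_Ax²/2 - M₀(x-a)²/2)/EI  [x>a] with R_A=28/9, M_A=14/3 = ((28/9)·(24/5)³/6 - (14/3)·(24/5)²/2 - 14·((24/5)-4)²/2)/2000 = -7/15625 m
Load 4 — point force P=17 kN at a=3 m (b=L-a=3):
  y_4 = -Pa²(L-x)²(3bL-(3b+a)(L-x))/(6L³EI)  [x>a] = -17·3²·(6-(24/5))²·(3·3·6-(3·3+3)·(6-(24/5)))/(6·6³·2000) = -1683/500000 m
Superposition: y = Σ y_i = -167339/12500000 m ≈ -0.013387 m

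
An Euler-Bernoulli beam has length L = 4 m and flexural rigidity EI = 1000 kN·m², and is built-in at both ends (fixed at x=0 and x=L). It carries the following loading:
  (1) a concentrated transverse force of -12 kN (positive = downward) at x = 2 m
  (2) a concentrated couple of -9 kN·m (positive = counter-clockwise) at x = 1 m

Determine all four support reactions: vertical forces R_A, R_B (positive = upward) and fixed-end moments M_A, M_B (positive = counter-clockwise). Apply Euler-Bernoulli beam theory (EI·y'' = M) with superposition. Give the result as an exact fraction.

R_A = -273/32 kN, M_A = -69/16 kN·m, R_B = -111/32 kN, M_B = 51/16 kN·m

Load 1 — point force P=-12 kN at a=2 m (b=L-a=2):
  R_A = Pb²(3a+b)/L³ = (-12)·2²·(3·2+2)/4³ = -6 kN
  M_A = Pab²/L² = (-12)·2·2²/4² = -6 kN·m
  R_B = Pa²(a+3b)/L³ = (-12)·2²·(2+3·2)/4³ = -6 kN
  M_B = -Pa²b/L² = -(-12)·2²·2/4² = 6 kN·m
Load 2 — applied couple M₀=-9 kN·m at a=1 m (b=L-a=3):
  R_A = 6M₀ab/L³ = 6·(-9)·1·3/4³ = -81/32 kN
  M_A = M₀b(2a-b)/L² = (-9)·3·(2·1-3)/4² = 27/16 kN·m
  R_B = -6M₀ab/L³ = -6·(-9)·1·3/4³ = 81/32 kN
  M_B = M₀a(2b-a)/L² = (-9)·1·(2·3-1)/4² = -45/16 kN·m
Superposition: R_A = -273/32 kN, M_A = -69/16 kN·m, R_B = -111/32 kN, M_B = 51/16 kN·m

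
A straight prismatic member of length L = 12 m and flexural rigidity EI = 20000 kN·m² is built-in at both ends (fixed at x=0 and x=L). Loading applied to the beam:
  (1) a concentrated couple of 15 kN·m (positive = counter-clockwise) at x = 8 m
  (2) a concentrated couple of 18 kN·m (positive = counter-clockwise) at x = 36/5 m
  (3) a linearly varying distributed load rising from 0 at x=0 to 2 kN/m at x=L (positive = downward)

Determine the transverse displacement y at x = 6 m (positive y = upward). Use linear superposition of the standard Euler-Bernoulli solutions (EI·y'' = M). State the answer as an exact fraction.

Load 1 — applied couple M₀=15 kN·m at a=8 m (b=L-a=4):
  y_1 = (R_Ax³/6 - M_Ax²/2)/EI  [x≤a] with R_A=5/3, M_A=5 = ((5/3)·6³/6 - 5·6²/2)/20000 = -3/2000 m
Load 2 — applied couple M₀=18 kN·m at a=36/5 m (b=L-a=24/5):
  y_2 = (R_Ax³/6 - M_Ax²/2)/EI  [x≤a] with R_A=54/25, M_A=144/25 = ((54/25)·6³/6 - (144/25)·6²/2)/20000 = -81/62500 m
Load 3 — triangular load w₀=2 kN/m (0→w₀ over full span):
  y_3 = -w₀x²(L-x)²(x+2L)/(120LEI) = -2·6²·(12-6)²·(6+2·12)/(120·12·20000) = -27/10000 m
Superposition: y = Σ y_i = -687/125000 m ≈ -0.005496 m

y(6) = -687/125000 m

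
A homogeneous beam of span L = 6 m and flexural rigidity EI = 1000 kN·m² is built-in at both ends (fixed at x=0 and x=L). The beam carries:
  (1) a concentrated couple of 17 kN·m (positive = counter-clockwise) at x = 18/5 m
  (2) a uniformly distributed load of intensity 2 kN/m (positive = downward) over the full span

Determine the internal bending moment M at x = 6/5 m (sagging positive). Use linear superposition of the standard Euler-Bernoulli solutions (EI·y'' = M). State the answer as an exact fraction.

Load 1 — applied couple M₀=17 kN·m at a=18/5 m (b=L-a=12/5):
  M_1 = R_Ax - M_A  [x≤a] with R_A=102/25, M_A=136/25 = (102/25)·(6/5) - (136/25) = -68/125 kN·m
Load 2 — uniform load w=2 kN/m over full span:
  M_2 = wLx/2 - wL²/12 - wx²/2 = 2·6·(6/5)/2 - 2·6²/12 - 2·(6/5)²/2 = -6/25 kN·m
Superposition: M = Σ M_i = -98/125 kN·m ≈ -0.784000 kN·m

M(6/5) = -98/125 kN·m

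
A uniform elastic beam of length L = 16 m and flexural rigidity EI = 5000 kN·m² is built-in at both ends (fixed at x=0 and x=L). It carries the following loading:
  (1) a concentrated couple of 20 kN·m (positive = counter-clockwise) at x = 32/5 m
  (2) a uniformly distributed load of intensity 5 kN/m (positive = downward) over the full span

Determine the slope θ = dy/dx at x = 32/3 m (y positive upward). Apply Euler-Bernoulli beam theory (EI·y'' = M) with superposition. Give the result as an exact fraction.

Load 1 — applied couple M₀=20 kN·m at a=32/5 m (b=L-a=48/5):
  θ_1 = (R_Ax²/2 - M_Ax - M₀(x-a))/EI  [x>a] with R_A=9/5, M_A=12/5 = ((9/5)·(32/3)²/2 - (12/5)·(32/3) - 20·((32/3)-(32/5)))/5000 = -16/9375 rad
Load 2 — uniform load w=5 kN/m over full span:
  θ_2 = -wx(L-x)(L-2x)/(12EI) = -5·(32/3)·(16-(32/3))·(16-2·(32/3))/(12·5000) = 256/10125 rad
Superposition: θ = Σ θ_i = 5968/253125 rad ≈ 0.023577 rad

θ(32/3) = 5968/253125 rad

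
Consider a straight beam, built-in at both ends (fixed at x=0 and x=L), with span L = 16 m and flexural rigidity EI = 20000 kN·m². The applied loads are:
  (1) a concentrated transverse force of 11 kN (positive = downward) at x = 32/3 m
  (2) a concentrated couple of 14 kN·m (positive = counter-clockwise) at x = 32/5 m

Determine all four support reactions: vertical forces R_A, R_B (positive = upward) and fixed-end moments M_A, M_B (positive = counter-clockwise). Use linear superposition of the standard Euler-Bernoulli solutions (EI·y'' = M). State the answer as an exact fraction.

R_A = 5551/1350 kN, M_A = 9934/675 kN·m, R_B = 9299/1350 kN, M_B = -14576/675 kN·m

Load 1 — point force P=11 kN at a=32/3 m (b=L-a=16/3):
  R_A = Pb²(3a+b)/L³ = 11·(16/3)²·(3·(32/3)+(16/3))/16³ = 77/27 kN
  M_A = Pab²/L² = 11·(32/3)·(16/3)²/16² = 352/27 kN·m
  R_B = Pa²(a+3b)/L³ = 11·(32/3)²·((32/3)+3·(16/3))/16³ = 220/27 kN
  M_B = -Pa²b/L² = -11·(32/3)²·(16/3)/16² = -704/27 kN·m
Load 2 — applied couple M₀=14 kN·m at a=32/5 m (b=L-a=48/5):
  R_A = 6M₀ab/L³ = 6·14·(32/5)·(48/5)/16³ = 63/50 kN
  M_A = M₀b(2a-b)/L² = 14·(48/5)·(2·(32/5)-(48/5))/16² = 42/25 kN·m
  R_B = -6M₀ab/L³ = -6·14·(32/5)·(48/5)/16³ = -63/50 kN
  M_B = M₀a(2b-a)/L² = 14·(32/5)·(2·(48/5)-(32/5))/16² = 112/25 kN·m
Superposition: R_A = 5551/1350 kN, M_A = 9934/675 kN·m, R_B = 9299/1350 kN, M_B = -14576/675 kN·m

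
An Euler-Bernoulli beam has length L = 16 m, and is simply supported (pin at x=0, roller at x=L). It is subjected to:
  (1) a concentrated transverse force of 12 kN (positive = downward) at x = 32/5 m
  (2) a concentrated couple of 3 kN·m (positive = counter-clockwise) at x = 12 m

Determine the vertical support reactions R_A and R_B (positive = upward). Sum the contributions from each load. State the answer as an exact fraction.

Load 1 — point force P=12 kN at a=32/5 m (b=L-a=48/5):
  R_A = Pb/L = 12·(48/5)/16 = 36/5 kN
  R_B = Pa/L = 12·(32/5)/16 = 24/5 kN
Load 2 — applied couple M₀=3 kN·m at a=12 m (b=L-a=4):
  R_A = M₀/L = 3/16 kN
  R_B = -M₀/L = -3/16 kN
Superposition: R_A = 591/80 kN, R_B = 369/80 kN

R_A = 591/80 kN, R_B = 369/80 kN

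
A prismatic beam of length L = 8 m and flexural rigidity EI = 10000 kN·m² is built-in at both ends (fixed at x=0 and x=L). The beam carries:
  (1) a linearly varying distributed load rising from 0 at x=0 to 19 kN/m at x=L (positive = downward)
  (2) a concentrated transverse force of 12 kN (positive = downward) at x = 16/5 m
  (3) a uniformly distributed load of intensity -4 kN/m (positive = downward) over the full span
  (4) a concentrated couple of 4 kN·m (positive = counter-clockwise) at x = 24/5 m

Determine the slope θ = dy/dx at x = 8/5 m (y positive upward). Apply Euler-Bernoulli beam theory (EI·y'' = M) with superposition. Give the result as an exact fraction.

θ(8/5) = -19468/5859375 rad

Load 1 — triangular load w₀=19 kN/m (0→w₀ over full span):
  θ_1 = -w₀(2x(L-x)(L-2x)(x+2L)+x²(L-x)²)/(120LEI) = -19·(2·(8/5)·(8-(8/5))·(8-2·(8/5))·((8/5)+2·8)+(8/5)²·(8-(8/5))²)/(120·8·10000) = -4256/1171875 rad
Load 2 — point force P=12 kN at a=16/5 m (b=L-a=24/5):
  θ_2 = -Pb²x(2aL-(3a+b)x)/(2L³EI)  [x≤a] = -12·(24/5)²·(8/5)·(2·(16/5)·8-(3·(16/5)+(24/5))·(8/5))/(2·8³·10000) = -2376/1953125 rad
Load 3 — uniform load w=-4 kN/m over full span:
  θ_3 = -wx(L-x)(L-2x)/(12EI) = -(-4)·(8/5)·(8-(8/5))·(8-2·(8/5))/(12·10000) = 128/78125 rad
Load 4 — applied couple M₀=4 kN·m at a=24/5 m (b=L-a=16/5):
  θ_4 = (R_Ax²/2 - M_Ax)/EI  [x≤a] with R_A=18/25, M_A=32/25 = ((18/25)·(8/5)²/2 - (32/25)·(8/5))/10000 = -44/390625 rad
Superposition: θ = Σ θ_i = -19468/5859375 rad ≈ -0.003323 rad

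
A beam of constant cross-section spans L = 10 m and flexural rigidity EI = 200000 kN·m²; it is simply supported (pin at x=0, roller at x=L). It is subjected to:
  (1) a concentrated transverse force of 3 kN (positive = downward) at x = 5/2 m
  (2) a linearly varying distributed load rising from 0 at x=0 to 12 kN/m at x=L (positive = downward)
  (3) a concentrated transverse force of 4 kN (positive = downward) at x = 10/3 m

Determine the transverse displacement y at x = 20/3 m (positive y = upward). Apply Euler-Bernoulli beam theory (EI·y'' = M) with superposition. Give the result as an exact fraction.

y(20/3) = -24623/6220800 m

Load 1 — point force P=3 kN at a=5/2 m (b=L-a=15/2):
  y_1 = -Pa(L-x)(2Lx-a²-x²)/(6LEI)  [x>a] = -3·(5/2)·(10-(20/3))·(2·10·(20/3)-(5/2)²-(20/3)²)/(6·10·200000) = -119/691200 m
Load 2 — triangular load w₀=12 kN/m (0→w₀ over full span):
  y_2 = -w₀x(7L⁴-10L²x²+3x⁴)/(360LEI) = -12·(20/3)·(7·10⁴-10·10²·(20/3)²+3·(20/3)⁴)/(360·10·200000) = -17/4860 m
Load 3 — point force P=4 kN at a=10/3 m (b=L-a=20/3):
  y_3 = -Pa(L-x)(2Lx-a²-x²)/(6LEI)  [x>a] = -4·(10/3)·(10-(20/3))·(2·10·(20/3)-(10/3)²-(20/3)²)/(6·10·200000) = -7/24300 m
Superposition: y = Σ y_i = -24623/6220800 m ≈ -0.003958 m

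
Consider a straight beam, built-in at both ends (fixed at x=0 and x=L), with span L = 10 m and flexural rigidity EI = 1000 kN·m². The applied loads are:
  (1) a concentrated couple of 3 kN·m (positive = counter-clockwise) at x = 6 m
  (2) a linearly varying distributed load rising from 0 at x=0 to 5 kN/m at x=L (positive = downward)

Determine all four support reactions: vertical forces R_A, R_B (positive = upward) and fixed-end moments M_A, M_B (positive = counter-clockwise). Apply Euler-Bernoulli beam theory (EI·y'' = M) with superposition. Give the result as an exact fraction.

R_A = 1983/250 kN, M_A = 1322/75 kN·m, R_B = 4267/250 kN, M_B = -616/25 kN·m

Load 1 — applied couple M₀=3 kN·m at a=6 m (b=L-a=4):
  R_A = 6M₀ab/L³ = 6·3·6·4/10³ = 54/125 kN
  M_A = M₀b(2a-b)/L² = 3·4·(2·6-4)/10² = 24/25 kN·m
  R_B = -6M₀ab/L³ = -6·3·6·4/10³ = -54/125 kN
  M_B = M₀a(2b-a)/L² = 3·6·(2·4-6)/10² = 9/25 kN·m
Load 2 — triangular load w₀=5 kN/m (0→w₀ over full span):
  R_A = 3w₀L/20 = 3·5·10/20 = 15/2 kN
  M_A = w₀L²/30 = 5·10²/30 = 50/3 kN·m
  R_B = 7w₀L/20 = 7·5·10/20 = 35/2 kN
  M_B = -w₀L²/20 = -5·10²/20 = -25 kN·m
Superposition: R_A = 1983/250 kN, M_A = 1322/75 kN·m, R_B = 4267/250 kN, M_B = -616/25 kN·m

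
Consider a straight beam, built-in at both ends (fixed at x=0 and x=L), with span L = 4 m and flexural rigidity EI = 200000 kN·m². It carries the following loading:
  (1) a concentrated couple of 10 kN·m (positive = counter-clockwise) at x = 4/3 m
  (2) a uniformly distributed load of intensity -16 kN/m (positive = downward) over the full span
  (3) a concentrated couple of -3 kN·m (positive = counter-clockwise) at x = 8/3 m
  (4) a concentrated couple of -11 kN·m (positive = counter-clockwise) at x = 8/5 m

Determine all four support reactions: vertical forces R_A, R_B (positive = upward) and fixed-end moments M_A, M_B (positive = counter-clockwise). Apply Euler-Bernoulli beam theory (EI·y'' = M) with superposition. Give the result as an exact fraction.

R_A = -2522/75 kN, M_A = -1774/75 kN·m, R_B = -2278/75 kN, M_B = 1586/75 kN·m

Load 1 — applied couple M₀=10 kN·m at a=4/3 m (b=L-a=8/3):
  R_A = 6M₀ab/L³ = 6·10·(4/3)·(8/3)/4³ = 10/3 kN
  M_A = M₀b(2a-b)/L² = 10·(8/3)·(2·(4/3)-(8/3))/4² = 0 kN·m
  R_B = -6M₀ab/L³ = -6·10·(4/3)·(8/3)/4³ = -10/3 kN
  M_B = M₀a(2b-a)/L² = 10·(4/3)·(2·(8/3)-(4/3))/4² = 10/3 kN·m
Load 2 — uniform load w=-16 kN/m over full span:
  R_A = wL/2 = (-16)·4/2 = -32 kN
  M_A = wL²/12 = (-16)·4²/12 = -64/3 kN·m
  R_B = wL/2 = (-16)·4/2 = -32 kN
  M_B = -wL²/12 = -(-16)·4²/12 = 64/3 kN·m
Load 3 — applied couple M₀=-3 kN·m at a=8/3 m (b=L-a=4/3):
  R_A = 6M₀ab/L³ = 6·(-3)·(8/3)·(4/3)/4³ = -1 kN
  M_A = M₀b(2a-b)/L² = (-3)·(4/3)·(2·(8/3)-(4/3))/4² = -1 kN·m
  R_B = -6M₀ab/L³ = -6·(-3)·(8/3)·(4/3)/4³ = 1 kN
  M_B = M₀a(2b-a)/L² = (-3)·(8/3)·(2·(4/3)-(8/3))/4² = 0 kN·m
Load 4 — applied couple M₀=-11 kN·m at a=8/5 m (b=L-a=12/5):
  R_A = 6M₀ab/L³ = 6·(-11)·(8/5)·(12/5)/4³ = -99/25 kN
  M_A = M₀b(2a-b)/L² = (-11)·(12/5)·(2·(8/5)-(12/5))/4² = -33/25 kN·m
  R_B = -6M₀ab/L³ = -6·(-11)·(8/5)·(12/5)/4³ = 99/25 kN
  M_B = M₀a(2b-a)/L² = (-11)·(8/5)·(2·(12/5)-(8/5))/4² = -88/25 kN·m
Superposition: R_A = -2522/75 kN, M_A = -1774/75 kN·m, R_B = -2278/75 kN, M_B = 1586/75 kN·m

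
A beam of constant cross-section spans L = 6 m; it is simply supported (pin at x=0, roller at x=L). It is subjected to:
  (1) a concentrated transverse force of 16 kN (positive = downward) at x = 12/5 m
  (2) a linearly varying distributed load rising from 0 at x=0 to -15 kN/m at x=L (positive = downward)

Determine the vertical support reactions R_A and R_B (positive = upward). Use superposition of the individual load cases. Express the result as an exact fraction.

Load 1 — point force P=16 kN at a=12/5 m (b=L-a=18/5):
  R_A = Pb/L = 16·(18/5)/6 = 48/5 kN
  R_B = Pa/L = 16·(12/5)/6 = 32/5 kN
Load 2 — triangular load w₀=-15 kN/m (0→w₀ over full span):
  R_A = w₀L/6 = (-15)·6/6 = -15 kN
  R_B = w₀L/3 = (-15)·6/3 = -30 kN
Superposition: R_A = -27/5 kN, R_B = -118/5 kN

R_A = -27/5 kN, R_B = -118/5 kN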